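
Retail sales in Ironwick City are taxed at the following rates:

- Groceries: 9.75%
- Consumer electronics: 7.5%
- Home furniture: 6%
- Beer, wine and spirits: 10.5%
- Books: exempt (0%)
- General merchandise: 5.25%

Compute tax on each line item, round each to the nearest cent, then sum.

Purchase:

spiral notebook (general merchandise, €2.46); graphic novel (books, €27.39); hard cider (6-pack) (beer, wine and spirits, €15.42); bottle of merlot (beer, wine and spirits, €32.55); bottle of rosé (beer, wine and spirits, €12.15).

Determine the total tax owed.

Spiral notebook €2.46: general merchandise → 5.25% → €0.13
Graphic novel €27.39: books → 0% → €0.00
Hard cider (6-pack) €15.42: beer, wine and spirits → 10.5% → €1.62
Bottle of merlot €32.55: beer, wine and spirits → 10.5% → €3.42
Bottle of rosé €12.15: beer, wine and spirits → 10.5% → €1.28
Total tax = €0.13 + €1.62 + €3.42 + €1.28 = €6.45

€6.45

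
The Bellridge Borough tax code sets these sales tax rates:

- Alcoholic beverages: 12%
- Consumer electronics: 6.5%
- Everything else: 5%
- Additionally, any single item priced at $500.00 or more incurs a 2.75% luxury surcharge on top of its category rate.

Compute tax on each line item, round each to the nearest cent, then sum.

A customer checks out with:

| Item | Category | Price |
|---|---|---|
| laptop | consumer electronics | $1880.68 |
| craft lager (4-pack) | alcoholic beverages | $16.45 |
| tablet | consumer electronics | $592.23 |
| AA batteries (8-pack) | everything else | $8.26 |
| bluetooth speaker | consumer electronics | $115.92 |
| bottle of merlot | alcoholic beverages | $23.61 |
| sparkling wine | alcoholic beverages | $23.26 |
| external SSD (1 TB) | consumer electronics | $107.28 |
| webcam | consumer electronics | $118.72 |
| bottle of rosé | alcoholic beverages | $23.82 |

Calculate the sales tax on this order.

Laptop $1880.68: consumer electronics → 6.5% + 2.75% surcharge = 9.25% → $173.96
Craft lager (4-pack) $16.45: alcoholic beverages → 12% → $1.97
Tablet $592.23: consumer electronics → 6.5% + 2.75% surcharge = 9.25% → $54.78
AA batteries (8-pack) $8.26: everything else → 5% → $0.41
Bluetooth speaker $115.92: consumer electronics → 6.5% → $7.53
Bottle of merlot $23.61: alcoholic beverages → 12% → $2.83
Sparkling wine $23.26: alcoholic beverages → 12% → $2.79
External SSD (1 TB) $107.28: consumer electronics → 6.5% → $6.97
Webcam $118.72: consumer electronics → 6.5% → $7.72
Bottle of rosé $23.82: alcoholic beverages → 12% → $2.86
Total tax = $173.96 + $1.97 + $54.78 + $0.41 + $7.53 + $2.83 + $2.79 + $6.97 + $7.72 + $2.86 = $261.82

$261.82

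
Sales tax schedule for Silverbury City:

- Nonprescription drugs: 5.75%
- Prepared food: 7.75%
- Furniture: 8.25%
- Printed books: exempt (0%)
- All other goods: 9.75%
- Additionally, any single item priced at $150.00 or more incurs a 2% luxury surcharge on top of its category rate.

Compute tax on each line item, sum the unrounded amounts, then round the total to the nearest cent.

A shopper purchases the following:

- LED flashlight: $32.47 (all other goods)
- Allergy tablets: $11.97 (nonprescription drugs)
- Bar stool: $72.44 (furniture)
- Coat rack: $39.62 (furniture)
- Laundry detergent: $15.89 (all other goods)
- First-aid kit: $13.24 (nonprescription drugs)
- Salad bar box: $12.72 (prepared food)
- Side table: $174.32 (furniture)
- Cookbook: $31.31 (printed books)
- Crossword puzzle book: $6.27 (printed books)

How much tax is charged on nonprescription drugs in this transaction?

Allergy tablets $11.97: nonprescription drugs → 5.75% → $0.688275
First-aid kit $13.24: nonprescription drugs → 5.75% → $0.7613
Tax on nonprescription drugs: unrounded sum = $1.449575 → $1.45

$1.45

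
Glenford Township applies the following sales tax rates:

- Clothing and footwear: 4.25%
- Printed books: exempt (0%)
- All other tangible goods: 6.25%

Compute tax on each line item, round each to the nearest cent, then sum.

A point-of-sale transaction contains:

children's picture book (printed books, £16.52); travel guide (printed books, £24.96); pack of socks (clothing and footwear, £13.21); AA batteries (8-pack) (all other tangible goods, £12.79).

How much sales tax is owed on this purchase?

Children's picture book £16.52: printed books → 0% → £0.00
Travel guide £24.96: printed books → 0% → £0.00
Pack of socks £13.21: clothing and footwear → 4.25% → £0.56
AA batteries (8-pack) £12.79: all other tangible goods → 6.25% → £0.80
Total tax = £0.56 + £0.80 = £1.36

£1.36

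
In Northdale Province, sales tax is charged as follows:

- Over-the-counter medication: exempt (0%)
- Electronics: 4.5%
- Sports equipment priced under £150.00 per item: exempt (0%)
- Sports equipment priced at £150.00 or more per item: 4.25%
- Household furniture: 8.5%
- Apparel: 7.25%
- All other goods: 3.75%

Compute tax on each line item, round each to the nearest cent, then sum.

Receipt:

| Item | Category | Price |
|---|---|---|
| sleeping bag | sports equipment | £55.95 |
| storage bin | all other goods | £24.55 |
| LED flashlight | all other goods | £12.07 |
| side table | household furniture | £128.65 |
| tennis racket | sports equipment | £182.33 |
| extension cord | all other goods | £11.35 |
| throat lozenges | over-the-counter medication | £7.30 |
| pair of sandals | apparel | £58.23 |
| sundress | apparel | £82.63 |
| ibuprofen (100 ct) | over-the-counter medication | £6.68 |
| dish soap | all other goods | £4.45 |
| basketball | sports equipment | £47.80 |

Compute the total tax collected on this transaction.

Sleeping bag £55.95: sports equipment, under £150.00 → 0% → £0.00
Storage bin £24.55: all other goods → 3.75% → £0.92
LED flashlight £12.07: all other goods → 3.75% → £0.45
Side table £128.65: household furniture → 8.5% → £10.94
Tennis racket £182.33: sports equipment, £150.00 or more → 4.25% → £7.75
Extension cord £11.35: all other goods → 3.75% → £0.43
Throat lozenges £7.30: over-the-counter medication → 0% → £0.00
Pair of sandals £58.23: apparel → 7.25% → £4.22
Sundress £82.63: apparel → 7.25% → £5.99
Ibuprofen (100 ct) £6.68: over-the-counter medication → 0% → £0.00
Dish soap £4.45: all other goods → 3.75% → £0.17
Basketball £47.80: sports equipment, under £150.00 → 0% → £0.00
Total tax = £0.92 + £0.45 + £10.94 + £7.75 + £0.43 + £4.22 + £5.99 + £0.17 = £30.87

£30.87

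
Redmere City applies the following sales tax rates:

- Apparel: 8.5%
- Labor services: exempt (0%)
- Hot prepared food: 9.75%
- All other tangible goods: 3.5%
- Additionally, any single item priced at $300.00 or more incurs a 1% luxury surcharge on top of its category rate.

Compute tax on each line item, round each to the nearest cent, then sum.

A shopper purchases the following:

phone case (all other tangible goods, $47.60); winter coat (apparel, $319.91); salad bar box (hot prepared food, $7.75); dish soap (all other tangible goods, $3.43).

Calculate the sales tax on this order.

$32.94

Phone case $47.60: all other tangible goods → 3.5% → $1.67
Winter coat $319.91: apparel → 8.5% + 1% surcharge = 9.5% → $30.39
Salad bar box $7.75: hot prepared food → 9.75% → $0.76
Dish soap $3.43: all other tangible goods → 3.5% → $0.12
Total tax = $1.67 + $30.39 + $0.76 + $0.12 = $32.94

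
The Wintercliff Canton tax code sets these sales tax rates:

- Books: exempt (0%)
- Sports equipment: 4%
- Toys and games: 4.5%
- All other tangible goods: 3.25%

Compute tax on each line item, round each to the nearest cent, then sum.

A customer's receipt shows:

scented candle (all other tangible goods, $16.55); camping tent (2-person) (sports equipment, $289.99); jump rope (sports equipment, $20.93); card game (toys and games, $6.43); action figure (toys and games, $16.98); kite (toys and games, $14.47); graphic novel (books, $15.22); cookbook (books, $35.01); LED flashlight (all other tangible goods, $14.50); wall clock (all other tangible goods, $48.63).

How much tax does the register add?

Scented candle $16.55: all other tangible goods → 3.25% → $0.54
Camping tent (2-person) $289.99: sports equipment → 4% → $11.60
Jump rope $20.93: sports equipment → 4% → $0.84
Card game $6.43: toys and games → 4.5% → $0.29
Action figure $16.98: toys and games → 4.5% → $0.76
Kite $14.47: toys and games → 4.5% → $0.65
Graphic novel $15.22: books → 0% → $0.00
Cookbook $35.01: books → 0% → $0.00
LED flashlight $14.50: all other tangible goods → 3.25% → $0.47
Wall clock $48.63: all other tangible goods → 3.25% → $1.58
Total tax = $0.54 + $11.60 + $0.84 + $0.29 + $0.76 + $0.65 + $0.47 + $1.58 = $16.73

$16.73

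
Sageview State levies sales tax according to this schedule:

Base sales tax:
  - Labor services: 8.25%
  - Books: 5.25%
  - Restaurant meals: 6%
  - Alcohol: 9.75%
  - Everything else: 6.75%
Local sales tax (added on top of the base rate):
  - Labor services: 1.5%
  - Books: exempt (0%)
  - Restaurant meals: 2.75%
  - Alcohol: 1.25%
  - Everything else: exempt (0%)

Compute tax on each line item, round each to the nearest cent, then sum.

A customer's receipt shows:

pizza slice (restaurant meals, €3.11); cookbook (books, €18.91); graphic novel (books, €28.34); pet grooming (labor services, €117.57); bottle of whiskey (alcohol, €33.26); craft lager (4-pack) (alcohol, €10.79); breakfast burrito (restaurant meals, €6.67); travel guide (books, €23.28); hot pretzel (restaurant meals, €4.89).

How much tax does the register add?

€21.29

Pizza slice €3.11: restaurant meals → 6% + 2.75% local = 8.75% → €0.27
Cookbook €18.91: books → 5.25% + 0% local = 5.25% → €0.99
Graphic novel €28.34: books → 5.25% + 0% local = 5.25% → €1.49
Pet grooming €117.57: labor services → 8.25% + 1.5% local = 9.75% → €11.46
Bottle of whiskey €33.26: alcohol → 9.75% + 1.25% local = 11% → €3.66
Craft lager (4-pack) €10.79: alcohol → 9.75% + 1.25% local = 11% → €1.19
Breakfast burrito €6.67: restaurant meals → 6% + 2.75% local = 8.75% → €0.58
Travel guide €23.28: books → 5.25% + 0% local = 5.25% → €1.22
Hot pretzel €4.89: restaurant meals → 6% + 2.75% local = 8.75% → €0.43
Total tax = €0.27 + €0.99 + €1.49 + €11.46 + €3.66 + €1.19 + €0.58 + €1.22 + €0.43 = €21.29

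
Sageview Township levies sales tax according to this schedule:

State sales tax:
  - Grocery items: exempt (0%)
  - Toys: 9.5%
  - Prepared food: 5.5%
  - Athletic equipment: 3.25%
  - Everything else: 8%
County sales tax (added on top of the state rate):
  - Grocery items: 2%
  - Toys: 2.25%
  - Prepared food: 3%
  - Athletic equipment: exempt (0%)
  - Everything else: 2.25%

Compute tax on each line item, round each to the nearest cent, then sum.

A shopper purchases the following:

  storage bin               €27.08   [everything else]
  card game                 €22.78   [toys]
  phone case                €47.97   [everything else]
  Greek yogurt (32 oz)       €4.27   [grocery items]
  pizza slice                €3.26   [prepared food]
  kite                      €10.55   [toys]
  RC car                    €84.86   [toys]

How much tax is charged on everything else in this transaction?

Storage bin €27.08: everything else → 8% + 2.25% county = 10.25% → €2.78
Phone case €47.97: everything else → 8% + 2.25% county = 10.25% → €4.92
Tax on everything else = €2.78 + €4.92 = €7.70

€7.70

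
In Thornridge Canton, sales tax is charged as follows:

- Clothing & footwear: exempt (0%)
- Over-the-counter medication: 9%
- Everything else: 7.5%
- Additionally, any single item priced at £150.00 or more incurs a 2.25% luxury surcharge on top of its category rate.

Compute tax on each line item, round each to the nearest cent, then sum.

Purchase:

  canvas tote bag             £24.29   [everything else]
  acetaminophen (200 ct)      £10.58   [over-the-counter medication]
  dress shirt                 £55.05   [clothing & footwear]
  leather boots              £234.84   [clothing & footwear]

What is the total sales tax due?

Canvas tote bag £24.29: everything else → 7.5% → £1.82
Acetaminophen (200 ct) £10.58: over-the-counter medication → 9% → £0.95
Dress shirt £55.05: clothing & footwear → 0% → £0.00
Leather boots £234.84: clothing & footwear → 0% + 2.25% surcharge = 2.25% → £5.28
Total tax = £1.82 + £0.95 + £5.28 = £8.05

£8.05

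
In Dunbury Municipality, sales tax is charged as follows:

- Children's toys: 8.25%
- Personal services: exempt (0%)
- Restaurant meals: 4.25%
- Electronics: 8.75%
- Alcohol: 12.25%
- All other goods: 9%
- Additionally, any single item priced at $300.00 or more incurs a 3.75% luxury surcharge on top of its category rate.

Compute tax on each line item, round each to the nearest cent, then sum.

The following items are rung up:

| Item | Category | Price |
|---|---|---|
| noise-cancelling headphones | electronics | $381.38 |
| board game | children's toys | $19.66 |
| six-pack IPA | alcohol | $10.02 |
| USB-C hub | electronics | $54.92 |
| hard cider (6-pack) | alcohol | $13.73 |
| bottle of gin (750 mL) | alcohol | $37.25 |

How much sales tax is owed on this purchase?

Noise-cancelling headphones $381.38: electronics → 8.75% + 3.75% surcharge = 12.5% → $47.67
Board game $19.66: children's toys → 8.25% → $1.62
Six-pack IPA $10.02: alcohol → 12.25% → $1.23
USB-C hub $54.92: electronics → 8.75% → $4.81
Hard cider (6-pack) $13.73: alcohol → 12.25% → $1.68
Bottle of gin (750 mL) $37.25: alcohol → 12.25% → $4.56
Total tax = $47.67 + $1.62 + $1.23 + $4.81 + $1.68 + $4.56 = $61.57

$61.57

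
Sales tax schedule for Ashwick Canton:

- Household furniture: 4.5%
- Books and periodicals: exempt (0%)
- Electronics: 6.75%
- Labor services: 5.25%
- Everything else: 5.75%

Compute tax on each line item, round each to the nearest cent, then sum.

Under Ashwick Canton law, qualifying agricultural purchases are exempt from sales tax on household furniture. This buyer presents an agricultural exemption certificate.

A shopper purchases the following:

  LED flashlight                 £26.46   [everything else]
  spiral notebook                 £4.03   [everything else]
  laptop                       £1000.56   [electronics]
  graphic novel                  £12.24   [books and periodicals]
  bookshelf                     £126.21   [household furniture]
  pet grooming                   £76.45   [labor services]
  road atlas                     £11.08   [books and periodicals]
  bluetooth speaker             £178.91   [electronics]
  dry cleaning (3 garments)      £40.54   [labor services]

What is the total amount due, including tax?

LED flashlight £26.46: everything else → 5.75% → £1.52
Spiral notebook £4.03: everything else → 5.75% → £0.23
Laptop £1000.56: electronics → 6.75% → £67.54
Graphic novel £12.24: books and periodicals → 0% → £0.00
Bookshelf £126.21: household furniture, buyer-exempt → 0% → £0.00
Pet grooming £76.45: labor services → 5.25% → £4.01
Road atlas £11.08: books and periodicals → 0% → £0.00
Bluetooth speaker £178.91: electronics → 6.75% → £12.08
Dry cleaning (3 garments) £40.54: labor services → 5.25% → £2.13
Subtotal = £1476.48; tax = £87.51; total due = £1563.99

£1563.99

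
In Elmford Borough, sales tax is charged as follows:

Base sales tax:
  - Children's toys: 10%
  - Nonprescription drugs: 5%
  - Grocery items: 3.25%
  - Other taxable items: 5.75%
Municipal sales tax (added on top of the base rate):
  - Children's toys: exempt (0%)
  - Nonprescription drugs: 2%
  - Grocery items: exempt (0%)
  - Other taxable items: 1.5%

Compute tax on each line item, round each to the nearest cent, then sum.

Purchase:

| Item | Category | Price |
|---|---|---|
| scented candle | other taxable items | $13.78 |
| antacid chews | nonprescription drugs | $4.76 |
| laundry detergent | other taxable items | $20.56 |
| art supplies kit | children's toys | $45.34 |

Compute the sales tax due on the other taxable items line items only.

Scented candle $13.78: other taxable items → 5.75% + 1.5% municipal = 7.25% → $1.00
Laundry detergent $20.56: other taxable items → 5.75% + 1.5% municipal = 7.25% → $1.49
Tax on other taxable items = $1.00 + $1.49 = $2.49

$2.49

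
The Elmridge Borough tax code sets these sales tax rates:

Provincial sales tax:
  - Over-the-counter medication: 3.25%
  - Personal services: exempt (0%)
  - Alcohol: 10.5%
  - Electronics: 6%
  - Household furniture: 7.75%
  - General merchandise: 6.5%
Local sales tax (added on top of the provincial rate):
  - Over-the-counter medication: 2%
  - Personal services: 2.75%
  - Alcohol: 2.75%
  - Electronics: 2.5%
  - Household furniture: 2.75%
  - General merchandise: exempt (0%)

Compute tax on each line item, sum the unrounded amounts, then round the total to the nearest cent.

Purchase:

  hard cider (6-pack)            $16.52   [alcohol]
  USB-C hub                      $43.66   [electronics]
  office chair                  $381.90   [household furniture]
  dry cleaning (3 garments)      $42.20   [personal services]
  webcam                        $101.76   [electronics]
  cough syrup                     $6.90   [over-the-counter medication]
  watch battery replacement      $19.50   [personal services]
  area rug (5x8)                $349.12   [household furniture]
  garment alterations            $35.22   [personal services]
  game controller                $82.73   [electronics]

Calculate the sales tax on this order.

$101.37

Hard cider (6-pack) $16.52: alcohol → 10.5% + 2.75% local = 13.25% → $2.1889
USB-C hub $43.66: electronics → 6% + 2.5% local = 8.5% → $3.7111
Office chair $381.90: household furniture → 7.75% + 2.75% local = 10.5% → $40.0995
Dry cleaning (3 garments) $42.20: personal services → 0% + 2.75% local = 2.75% → $1.1605
Webcam $101.76: electronics → 6% + 2.5% local = 8.5% → $8.6496
Cough syrup $6.90: over-the-counter medication → 3.25% + 2% local = 5.25% → $0.36225
Watch battery replacement $19.50: personal services → 0% + 2.75% local = 2.75% → $0.53625
Area rug (5x8) $349.12: household furniture → 7.75% + 2.75% local = 10.5% → $36.6576
Garment alterations $35.22: personal services → 0% + 2.75% local = 2.75% → $0.96855
Game controller $82.73: electronics → 6% + 2.5% local = 8.5% → $7.03205
Unrounded tax sum = $101.3663 → $101.37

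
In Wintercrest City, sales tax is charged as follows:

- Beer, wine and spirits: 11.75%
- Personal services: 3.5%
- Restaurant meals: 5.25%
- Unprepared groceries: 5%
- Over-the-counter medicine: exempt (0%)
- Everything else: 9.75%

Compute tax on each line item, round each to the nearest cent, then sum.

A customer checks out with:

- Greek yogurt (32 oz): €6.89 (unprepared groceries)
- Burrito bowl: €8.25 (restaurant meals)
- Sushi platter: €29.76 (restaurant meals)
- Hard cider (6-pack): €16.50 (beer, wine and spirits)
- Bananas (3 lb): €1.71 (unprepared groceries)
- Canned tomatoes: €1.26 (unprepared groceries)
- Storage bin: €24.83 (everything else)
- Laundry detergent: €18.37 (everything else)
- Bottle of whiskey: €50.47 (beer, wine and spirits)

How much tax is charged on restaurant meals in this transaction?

€1.99

Burrito bowl €8.25: restaurant meals → 5.25% → €0.43
Sushi platter €29.76: restaurant meals → 5.25% → €1.56
Tax on restaurant meals = €0.43 + €1.56 = €1.99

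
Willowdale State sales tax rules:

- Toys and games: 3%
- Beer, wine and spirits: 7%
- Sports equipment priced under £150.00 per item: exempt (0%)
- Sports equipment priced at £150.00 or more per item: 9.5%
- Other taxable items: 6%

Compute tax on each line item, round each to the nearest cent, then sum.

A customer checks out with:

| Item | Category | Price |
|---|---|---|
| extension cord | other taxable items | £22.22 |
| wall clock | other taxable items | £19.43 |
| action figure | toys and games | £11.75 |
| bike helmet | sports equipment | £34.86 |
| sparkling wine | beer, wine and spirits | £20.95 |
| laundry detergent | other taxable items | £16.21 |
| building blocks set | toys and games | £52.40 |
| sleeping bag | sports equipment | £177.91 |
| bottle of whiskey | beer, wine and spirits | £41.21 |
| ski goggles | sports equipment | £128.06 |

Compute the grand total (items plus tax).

Extension cord £22.22: other taxable items → 6% → £1.33
Wall clock £19.43: other taxable items → 6% → £1.17
Action figure £11.75: toys and games → 3% → £0.35
Bike helmet £34.86: sports equipment, under £150.00 → 0% → £0.00
Sparkling wine £20.95: beer, wine and spirits → 7% → £1.47
Laundry detergent £16.21: other taxable items → 6% → £0.97
Building blocks set £52.40: toys and games → 3% → £1.57
Sleeping bag £177.91: sports equipment, £150.00 or more → 9.5% → £16.90
Bottle of whiskey £41.21: beer, wine and spirits → 7% → £2.88
Ski goggles £128.06: sports equipment, under £150.00 → 0% → £0.00
Subtotal = £525.00; tax = £26.64; total due = £551.64

£551.64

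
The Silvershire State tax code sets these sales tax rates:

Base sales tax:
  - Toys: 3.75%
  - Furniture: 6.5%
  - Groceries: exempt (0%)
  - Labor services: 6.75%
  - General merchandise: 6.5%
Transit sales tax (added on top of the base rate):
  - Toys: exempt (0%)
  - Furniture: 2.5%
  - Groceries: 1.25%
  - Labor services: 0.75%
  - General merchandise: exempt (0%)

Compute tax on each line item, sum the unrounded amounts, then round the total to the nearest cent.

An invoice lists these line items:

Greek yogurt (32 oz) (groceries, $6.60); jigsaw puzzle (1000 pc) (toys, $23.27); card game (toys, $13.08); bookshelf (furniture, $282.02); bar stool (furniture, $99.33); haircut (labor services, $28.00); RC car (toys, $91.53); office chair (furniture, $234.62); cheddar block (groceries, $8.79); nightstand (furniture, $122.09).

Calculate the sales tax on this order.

$73.51

Greek yogurt (32 oz) $6.60: groceries → 0% + 1.25% transit = 1.25% → $0.0825
Jigsaw puzzle (1000 pc) $23.27: toys → 3.75% + 0% transit = 3.75% → $0.872625
Card game $13.08: toys → 3.75% + 0% transit = 3.75% → $0.4905
Bookshelf $282.02: furniture → 6.5% + 2.5% transit = 9% → $25.3818
Bar stool $99.33: furniture → 6.5% + 2.5% transit = 9% → $8.9397
Haircut $28.00: labor services → 6.75% + 0.75% transit = 7.5% → $2.10
RC car $91.53: toys → 3.75% + 0% transit = 3.75% → $3.432375
Office chair $234.62: furniture → 6.5% + 2.5% transit = 9% → $21.1158
Cheddar block $8.79: groceries → 0% + 1.25% transit = 1.25% → $0.109875
Nightstand $122.09: furniture → 6.5% + 2.5% transit = 9% → $10.9881
Unrounded tax sum = $73.513275 → $73.51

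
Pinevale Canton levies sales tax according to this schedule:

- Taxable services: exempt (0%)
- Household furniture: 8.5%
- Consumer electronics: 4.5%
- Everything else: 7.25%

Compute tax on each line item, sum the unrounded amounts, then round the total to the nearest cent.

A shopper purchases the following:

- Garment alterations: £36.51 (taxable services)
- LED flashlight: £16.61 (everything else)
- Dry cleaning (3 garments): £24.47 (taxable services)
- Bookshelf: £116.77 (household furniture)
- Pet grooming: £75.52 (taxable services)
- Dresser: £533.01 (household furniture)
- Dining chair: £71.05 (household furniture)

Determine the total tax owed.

£62.47

Garment alterations £36.51: taxable services → 0% → £0.00
LED flashlight £16.61: everything else → 7.25% → £1.204225
Dry cleaning (3 garments) £24.47: taxable services → 0% → £0.00
Bookshelf £116.77: household furniture → 8.5% → £9.92545
Pet grooming £75.52: taxable services → 0% → £0.00
Dresser £533.01: household furniture → 8.5% → £45.30585
Dining chair £71.05: household furniture → 8.5% → £6.03925
Unrounded tax sum = £62.474775 → £62.47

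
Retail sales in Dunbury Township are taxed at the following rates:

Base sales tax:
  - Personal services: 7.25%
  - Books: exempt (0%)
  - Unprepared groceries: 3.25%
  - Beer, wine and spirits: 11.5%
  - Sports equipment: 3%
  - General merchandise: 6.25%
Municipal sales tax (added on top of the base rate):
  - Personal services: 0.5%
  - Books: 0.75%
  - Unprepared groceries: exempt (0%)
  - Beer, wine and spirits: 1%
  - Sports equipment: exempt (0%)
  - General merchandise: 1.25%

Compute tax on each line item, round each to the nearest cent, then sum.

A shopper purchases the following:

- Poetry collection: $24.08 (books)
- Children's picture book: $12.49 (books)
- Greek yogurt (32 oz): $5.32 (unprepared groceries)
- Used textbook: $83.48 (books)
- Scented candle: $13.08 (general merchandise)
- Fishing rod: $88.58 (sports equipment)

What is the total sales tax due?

$4.71

Poetry collection $24.08: books → 0% + 0.75% municipal = 0.75% → $0.18
Children's picture book $12.49: books → 0% + 0.75% municipal = 0.75% → $0.09
Greek yogurt (32 oz) $5.32: unprepared groceries → 3.25% + 0% municipal = 3.25% → $0.17
Used textbook $83.48: books → 0% + 0.75% municipal = 0.75% → $0.63
Scented candle $13.08: general merchandise → 6.25% + 1.25% municipal = 7.5% → $0.98
Fishing rod $88.58: sports equipment → 3% + 0% municipal = 3% → $2.66
Total tax = $0.18 + $0.09 + $0.17 + $0.63 + $0.98 + $2.66 = $4.71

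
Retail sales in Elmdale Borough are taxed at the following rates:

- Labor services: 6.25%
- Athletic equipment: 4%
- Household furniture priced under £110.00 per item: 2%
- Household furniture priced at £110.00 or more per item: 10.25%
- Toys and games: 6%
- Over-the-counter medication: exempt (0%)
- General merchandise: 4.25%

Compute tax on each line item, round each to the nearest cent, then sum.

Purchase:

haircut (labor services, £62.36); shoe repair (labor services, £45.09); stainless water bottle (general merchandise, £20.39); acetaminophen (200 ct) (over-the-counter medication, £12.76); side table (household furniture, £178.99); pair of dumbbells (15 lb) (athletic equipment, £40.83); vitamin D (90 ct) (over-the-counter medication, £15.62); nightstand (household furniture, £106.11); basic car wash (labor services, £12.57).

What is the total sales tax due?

Haircut £62.36: labor services → 6.25% → £3.90
Shoe repair £45.09: labor services → 6.25% → £2.82
Stainless water bottle £20.39: general merchandise → 4.25% → £0.87
Acetaminophen (200 ct) £12.76: over-the-counter medication → 0% → £0.00
Side table £178.99: household furniture, £110.00 or more → 10.25% → £18.35
Pair of dumbbells (15 lb) £40.83: athletic equipment → 4% → £1.63
Vitamin D (90 ct) £15.62: over-the-counter medication → 0% → £0.00
Nightstand £106.11: household furniture, under £110.00 → 2% → £2.12
Basic car wash £12.57: labor services → 6.25% → £0.79
Total tax = £3.90 + £2.82 + £0.87 + £18.35 + £1.63 + £2.12 + £0.79 = £30.48

£30.48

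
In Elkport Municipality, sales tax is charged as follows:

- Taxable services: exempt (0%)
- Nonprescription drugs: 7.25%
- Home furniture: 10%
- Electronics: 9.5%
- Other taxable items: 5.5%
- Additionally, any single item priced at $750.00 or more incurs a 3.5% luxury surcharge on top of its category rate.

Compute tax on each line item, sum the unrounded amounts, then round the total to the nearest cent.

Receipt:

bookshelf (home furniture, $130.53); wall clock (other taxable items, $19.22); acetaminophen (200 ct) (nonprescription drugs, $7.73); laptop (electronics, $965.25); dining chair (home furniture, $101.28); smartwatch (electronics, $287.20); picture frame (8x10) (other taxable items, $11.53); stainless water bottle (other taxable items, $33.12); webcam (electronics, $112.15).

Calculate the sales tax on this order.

Bookshelf $130.53: home furniture → 10% → $13.053
Wall clock $19.22: other taxable items → 5.5% → $1.0571
Acetaminophen (200 ct) $7.73: nonprescription drugs → 7.25% → $0.560425
Laptop $965.25: electronics → 9.5% + 3.5% surcharge = 13% → $125.4825
Dining chair $101.28: home furniture → 10% → $10.128
Smartwatch $287.20: electronics → 9.5% → $27.284
Picture frame (8x10) $11.53: other taxable items → 5.5% → $0.63415
Stainless water bottle $33.12: other taxable items → 5.5% → $1.8216
Webcam $112.15: electronics → 9.5% → $10.65425
Unrounded tax sum = $190.675025 → $190.68

$190.68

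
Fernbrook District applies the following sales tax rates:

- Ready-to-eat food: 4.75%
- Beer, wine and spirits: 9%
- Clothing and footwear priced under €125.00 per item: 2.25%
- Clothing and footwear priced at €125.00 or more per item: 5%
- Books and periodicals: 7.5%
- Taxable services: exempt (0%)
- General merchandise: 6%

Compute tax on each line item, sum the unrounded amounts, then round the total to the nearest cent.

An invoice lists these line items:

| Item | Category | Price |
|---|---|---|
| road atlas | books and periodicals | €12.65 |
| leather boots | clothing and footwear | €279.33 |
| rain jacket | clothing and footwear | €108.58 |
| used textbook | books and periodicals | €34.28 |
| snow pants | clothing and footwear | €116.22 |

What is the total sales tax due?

€22.54

Road atlas €12.65: books and periodicals → 7.5% → €0.94875
Leather boots €279.33: clothing and footwear, €125.00 or more → 5% → €13.9665
Rain jacket €108.58: clothing and footwear, under €125.00 → 2.25% → €2.44305
Used textbook €34.28: books and periodicals → 7.5% → €2.571
Snow pants €116.22: clothing and footwear, under €125.00 → 2.25% → €2.61495
Unrounded tax sum = €22.54425 → €22.54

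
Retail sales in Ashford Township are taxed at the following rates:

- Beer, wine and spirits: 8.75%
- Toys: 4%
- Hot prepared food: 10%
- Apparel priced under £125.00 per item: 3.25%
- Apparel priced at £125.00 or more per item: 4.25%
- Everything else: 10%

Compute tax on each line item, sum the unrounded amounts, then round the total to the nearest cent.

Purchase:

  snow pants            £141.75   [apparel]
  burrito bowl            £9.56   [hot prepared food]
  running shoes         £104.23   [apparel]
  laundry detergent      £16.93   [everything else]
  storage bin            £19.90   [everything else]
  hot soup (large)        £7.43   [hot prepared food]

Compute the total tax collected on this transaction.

Snow pants £141.75: apparel, £125.00 or more → 4.25% → £6.024375
Burrito bowl £9.56: hot prepared food → 10% → £0.956
Running shoes £104.23: apparel, under £125.00 → 3.25% → £3.387475
Laundry detergent £16.93: everything else → 10% → £1.693
Storage bin £19.90: everything else → 10% → £1.99
Hot soup (large) £7.43: hot prepared food → 10% → £0.743
Unrounded tax sum = £14.79385 → £14.79

£14.79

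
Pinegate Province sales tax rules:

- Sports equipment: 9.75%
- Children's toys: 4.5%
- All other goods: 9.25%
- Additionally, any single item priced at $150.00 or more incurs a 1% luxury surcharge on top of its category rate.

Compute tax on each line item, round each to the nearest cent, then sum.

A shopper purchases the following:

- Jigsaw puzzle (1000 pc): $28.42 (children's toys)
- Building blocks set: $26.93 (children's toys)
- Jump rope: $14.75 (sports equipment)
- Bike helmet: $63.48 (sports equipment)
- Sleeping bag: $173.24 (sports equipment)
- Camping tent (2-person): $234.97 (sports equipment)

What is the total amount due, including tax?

$595.79

Jigsaw puzzle (1000 pc) $28.42: children's toys → 4.5% → $1.28
Building blocks set $26.93: children's toys → 4.5% → $1.21
Jump rope $14.75: sports equipment → 9.75% → $1.44
Bike helmet $63.48: sports equipment → 9.75% → $6.19
Sleeping bag $173.24: sports equipment → 9.75% + 1% surcharge = 10.75% → $18.62
Camping tent (2-person) $234.97: sports equipment → 9.75% + 1% surcharge = 10.75% → $25.26
Subtotal = $541.79; tax = $54.00; total due = $595.79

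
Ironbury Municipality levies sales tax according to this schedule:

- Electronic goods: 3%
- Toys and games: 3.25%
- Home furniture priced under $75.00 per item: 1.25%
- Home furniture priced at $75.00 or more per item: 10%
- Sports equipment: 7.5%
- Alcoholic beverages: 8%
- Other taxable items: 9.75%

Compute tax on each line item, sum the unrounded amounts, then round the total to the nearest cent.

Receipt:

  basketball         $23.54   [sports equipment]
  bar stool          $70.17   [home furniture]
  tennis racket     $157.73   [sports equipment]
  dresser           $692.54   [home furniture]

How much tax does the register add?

$83.73

Basketball $23.54: sports equipment → 7.5% → $1.7655
Bar stool $70.17: home furniture, under $75.00 → 1.25% → $0.877125
Tennis racket $157.73: sports equipment → 7.5% → $11.82975
Dresser $692.54: home furniture, $75.00 or more → 10% → $69.254
Unrounded tax sum = $83.726375 → $83.73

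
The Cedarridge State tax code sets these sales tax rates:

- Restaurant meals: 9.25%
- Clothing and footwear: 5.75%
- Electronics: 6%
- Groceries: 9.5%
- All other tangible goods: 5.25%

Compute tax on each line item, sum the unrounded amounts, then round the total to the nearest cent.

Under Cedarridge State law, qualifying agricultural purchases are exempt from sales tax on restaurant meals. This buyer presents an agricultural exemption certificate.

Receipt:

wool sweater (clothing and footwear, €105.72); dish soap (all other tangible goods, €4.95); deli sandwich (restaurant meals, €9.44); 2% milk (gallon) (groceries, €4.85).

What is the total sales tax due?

€6.80

Wool sweater €105.72: clothing and footwear → 5.75% → €6.0789
Dish soap €4.95: all other tangible goods → 5.25% → €0.259875
Deli sandwich €9.44: restaurant meals, buyer-exempt → 0% → €0.00
2% milk (gallon) €4.85: groceries → 9.5% → €0.46075
Unrounded tax sum = €6.799525 → €6.80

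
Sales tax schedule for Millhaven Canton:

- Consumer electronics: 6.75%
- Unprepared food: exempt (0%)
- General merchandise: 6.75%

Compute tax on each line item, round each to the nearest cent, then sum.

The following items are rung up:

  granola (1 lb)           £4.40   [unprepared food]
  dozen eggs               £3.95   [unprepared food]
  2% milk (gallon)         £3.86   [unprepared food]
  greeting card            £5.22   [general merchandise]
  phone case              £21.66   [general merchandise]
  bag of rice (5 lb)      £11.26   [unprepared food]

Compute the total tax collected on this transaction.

Granola (1 lb) £4.40: unprepared food → 0% → £0.00
Dozen eggs £3.95: unprepared food → 0% → £0.00
2% milk (gallon) £3.86: unprepared food → 0% → £0.00
Greeting card £5.22: general merchandise → 6.75% → £0.35
Phone case £21.66: general merchandise → 6.75% → £1.46
Bag of rice (5 lb) £11.26: unprepared food → 0% → £0.00
Total tax = £0.35 + £1.46 = £1.81

£1.81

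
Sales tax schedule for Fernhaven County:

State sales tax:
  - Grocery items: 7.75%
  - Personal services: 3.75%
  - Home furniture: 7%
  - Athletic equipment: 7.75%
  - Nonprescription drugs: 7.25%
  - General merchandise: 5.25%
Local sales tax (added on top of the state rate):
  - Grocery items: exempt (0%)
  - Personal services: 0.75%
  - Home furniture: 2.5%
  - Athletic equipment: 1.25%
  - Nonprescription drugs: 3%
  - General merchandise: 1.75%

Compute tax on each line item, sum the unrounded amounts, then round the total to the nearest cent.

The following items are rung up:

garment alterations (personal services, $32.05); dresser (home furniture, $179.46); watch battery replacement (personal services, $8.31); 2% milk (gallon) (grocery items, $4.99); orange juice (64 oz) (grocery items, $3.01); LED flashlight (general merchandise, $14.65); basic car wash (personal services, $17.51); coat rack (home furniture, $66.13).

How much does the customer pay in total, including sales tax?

Garment alterations $32.05: personal services → 3.75% + 0.75% local = 4.5% → $1.44225
Dresser $179.46: home furniture → 7% + 2.5% local = 9.5% → $17.0487
Watch battery replacement $8.31: personal services → 3.75% + 0.75% local = 4.5% → $0.37395
2% milk (gallon) $4.99: grocery items → 7.75% + 0% local = 7.75% → $0.386725
Orange juice (64 oz) $3.01: grocery items → 7.75% + 0% local = 7.75% → $0.233275
LED flashlight $14.65: general merchandise → 5.25% + 1.75% local = 7% → $1.0255
Basic car wash $17.51: personal services → 3.75% + 0.75% local = 4.5% → $0.78795
Coat rack $66.13: home furniture → 7% + 2.5% local = 9.5% → $6.28235
Subtotal = $326.11; unrounded tax = $27.5807 → $27.58; total due = $353.69

$353.69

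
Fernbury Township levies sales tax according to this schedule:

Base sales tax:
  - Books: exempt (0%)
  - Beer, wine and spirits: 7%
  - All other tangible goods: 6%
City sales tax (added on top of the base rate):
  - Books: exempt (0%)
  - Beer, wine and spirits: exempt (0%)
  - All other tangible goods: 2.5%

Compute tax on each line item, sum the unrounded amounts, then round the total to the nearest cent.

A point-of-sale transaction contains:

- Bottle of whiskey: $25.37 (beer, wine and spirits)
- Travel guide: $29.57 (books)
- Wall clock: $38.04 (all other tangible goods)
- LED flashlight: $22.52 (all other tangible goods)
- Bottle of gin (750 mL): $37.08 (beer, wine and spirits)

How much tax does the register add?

Bottle of whiskey $25.37: beer, wine and spirits → 7% + 0% city = 7% → $1.7759
Travel guide $29.57: books → 0% + 0% city = 0% → $0.00
Wall clock $38.04: all other tangible goods → 6% + 2.5% city = 8.5% → $3.2334
LED flashlight $22.52: all other tangible goods → 6% + 2.5% city = 8.5% → $1.9142
Bottle of gin (750 mL) $37.08: beer, wine and spirits → 7% + 0% city = 7% → $2.5956
Unrounded tax sum = $9.5191 → $9.52

$9.52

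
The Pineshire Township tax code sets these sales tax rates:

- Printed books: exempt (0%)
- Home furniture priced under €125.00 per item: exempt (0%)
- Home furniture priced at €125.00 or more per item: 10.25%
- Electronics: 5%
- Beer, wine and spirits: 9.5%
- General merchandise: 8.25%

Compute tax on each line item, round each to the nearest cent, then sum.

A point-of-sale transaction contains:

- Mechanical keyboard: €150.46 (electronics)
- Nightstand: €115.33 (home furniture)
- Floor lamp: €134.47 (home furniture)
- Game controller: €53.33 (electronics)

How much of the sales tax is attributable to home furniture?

€13.78

Nightstand €115.33: home furniture, under €125.00 → 0% → €0.00
Floor lamp €134.47: home furniture, €125.00 or more → 10.25% → €13.78
Tax on home furniture = €0.00 + €13.78 = €13.78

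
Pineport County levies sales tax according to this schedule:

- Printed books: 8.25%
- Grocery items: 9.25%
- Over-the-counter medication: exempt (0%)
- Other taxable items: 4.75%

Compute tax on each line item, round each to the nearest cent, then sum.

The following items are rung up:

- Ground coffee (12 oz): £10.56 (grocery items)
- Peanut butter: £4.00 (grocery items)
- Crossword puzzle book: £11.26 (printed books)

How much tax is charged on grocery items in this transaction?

Ground coffee (12 oz) £10.56: grocery items → 9.25% → £0.98
Peanut butter £4.00: grocery items → 9.25% → £0.37
Tax on grocery items = £0.98 + £0.37 = £1.35

£1.35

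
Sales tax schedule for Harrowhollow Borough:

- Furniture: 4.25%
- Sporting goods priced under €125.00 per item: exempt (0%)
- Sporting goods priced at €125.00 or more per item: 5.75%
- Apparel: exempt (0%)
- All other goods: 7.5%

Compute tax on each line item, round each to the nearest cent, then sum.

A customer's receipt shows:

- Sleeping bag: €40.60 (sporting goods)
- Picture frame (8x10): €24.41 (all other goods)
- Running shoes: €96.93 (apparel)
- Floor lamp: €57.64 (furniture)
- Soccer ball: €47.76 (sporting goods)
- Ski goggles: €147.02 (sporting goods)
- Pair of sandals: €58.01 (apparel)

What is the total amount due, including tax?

€485.10

Sleeping bag €40.60: sporting goods, under €125.00 → 0% → €0.00
Picture frame (8x10) €24.41: all other goods → 7.5% → €1.83
Running shoes €96.93: apparel → 0% → €0.00
Floor lamp €57.64: furniture → 4.25% → €2.45
Soccer ball €47.76: sporting goods, under €125.00 → 0% → €0.00
Ski goggles €147.02: sporting goods, €125.00 or more → 5.75% → €8.45
Pair of sandals €58.01: apparel → 0% → €0.00
Subtotal = €472.37; tax = €12.73; total due = €485.10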